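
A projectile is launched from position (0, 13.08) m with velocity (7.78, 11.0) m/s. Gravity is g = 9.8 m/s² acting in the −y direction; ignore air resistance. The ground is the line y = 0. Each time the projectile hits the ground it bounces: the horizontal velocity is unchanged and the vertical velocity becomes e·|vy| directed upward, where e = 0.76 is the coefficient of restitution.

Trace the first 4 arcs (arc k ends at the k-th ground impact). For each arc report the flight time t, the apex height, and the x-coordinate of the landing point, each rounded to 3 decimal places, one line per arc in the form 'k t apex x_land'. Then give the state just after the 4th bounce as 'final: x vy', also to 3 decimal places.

1 3.105 19.253 24.154
2 3.013 11.121 47.596
3 2.290 6.423 65.411
4 1.740 3.710 78.951
final: 78.951 6.481

Arc 1: start y=13.080, vy=11.000 → t=3.105, apex=19.253, x_land=24.154, impact vy=-19.426
  bounce: vy ← 0.76·19.426 = 14.764
Arc 2: start y=0.000, vy=14.764 → t=3.013, apex=11.121, x_land=47.596, impact vy=-14.764
  bounce: vy ← 0.76·14.764 = 11.220
Arc 3: start y=0.000, vy=11.220 → t=2.290, apex=6.423, x_land=65.411, impact vy=-11.220
  bounce: vy ← 0.76·11.220 = 8.528
Arc 4: start y=0.000, vy=8.528 → t=1.740, apex=3.710, x_land=78.951, impact vy=-8.528
  bounce: vy ← 0.76·8.528 = 6.481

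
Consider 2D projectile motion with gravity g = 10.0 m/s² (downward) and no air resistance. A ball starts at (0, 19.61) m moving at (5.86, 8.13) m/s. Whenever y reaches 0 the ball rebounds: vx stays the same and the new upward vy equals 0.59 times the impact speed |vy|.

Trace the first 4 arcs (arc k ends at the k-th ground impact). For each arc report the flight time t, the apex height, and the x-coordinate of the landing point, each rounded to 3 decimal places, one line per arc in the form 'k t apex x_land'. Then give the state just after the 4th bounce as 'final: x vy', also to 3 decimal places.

Arc 1: start y=19.610, vy=8.130 → t=2.954, apex=22.915, x_land=17.309, impact vy=-21.408
  bounce: vy ← 0.59·21.408 = 12.631
Arc 2: start y=0.000, vy=12.631 → t=2.526, apex=7.977, x_land=32.112, impact vy=-12.631
  bounce: vy ← 0.59·12.631 = 7.452
Arc 3: start y=0.000, vy=7.452 → t=1.490, apex=2.777, x_land=40.846, impact vy=-7.452
  bounce: vy ← 0.59·7.452 = 4.397
Arc 4: start y=0.000, vy=4.397 → t=0.879, apex=0.967, x_land=45.999, impact vy=-4.397
  bounce: vy ← 0.59·4.397 = 2.594

1 2.954 22.915 17.309
2 2.526 7.977 32.112
3 1.490 2.777 40.846
4 0.879 0.967 45.999
final: 45.999 2.594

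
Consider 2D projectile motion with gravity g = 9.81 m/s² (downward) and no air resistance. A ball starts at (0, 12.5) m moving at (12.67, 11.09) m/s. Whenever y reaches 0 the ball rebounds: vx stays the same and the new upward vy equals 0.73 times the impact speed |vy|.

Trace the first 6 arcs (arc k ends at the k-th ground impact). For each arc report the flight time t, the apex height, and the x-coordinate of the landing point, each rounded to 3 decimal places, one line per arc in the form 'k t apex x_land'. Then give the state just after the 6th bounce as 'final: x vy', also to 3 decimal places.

Arc 1: start y=12.500, vy=11.090 → t=3.087, apex=18.769, x_land=39.107, impact vy=-19.190
  bounce: vy ← 0.73·19.190 = 14.008
Arc 2: start y=0.000, vy=14.008 → t=2.856, apex=10.002, x_land=75.292, impact vy=-14.008
  bounce: vy ← 0.73·14.008 = 10.226
Arc 3: start y=0.000, vy=10.226 → t=2.085, apex=5.330, x_land=101.707, impact vy=-10.226
  bounce: vy ← 0.73·10.226 = 7.465
Arc 4: start y=0.000, vy=7.465 → t=1.522, apex=2.840, x_land=120.990, impact vy=-7.465
  bounce: vy ← 0.73·7.465 = 5.449
Arc 5: start y=0.000, vy=5.449 → t=1.111, apex=1.514, x_land=135.066, impact vy=-5.449
  bounce: vy ← 0.73·5.449 = 3.978
Arc 6: start y=0.000, vy=3.978 → t=0.811, apex=0.807, x_land=145.342, impact vy=-3.978
  bounce: vy ← 0.73·3.978 = 2.904

1 3.087 18.769 39.107
2 2.856 10.002 75.292
3 2.085 5.330 101.707
4 1.522 2.840 120.990
5 1.111 1.514 135.066
6 0.811 0.807 145.342
final: 145.342 2.904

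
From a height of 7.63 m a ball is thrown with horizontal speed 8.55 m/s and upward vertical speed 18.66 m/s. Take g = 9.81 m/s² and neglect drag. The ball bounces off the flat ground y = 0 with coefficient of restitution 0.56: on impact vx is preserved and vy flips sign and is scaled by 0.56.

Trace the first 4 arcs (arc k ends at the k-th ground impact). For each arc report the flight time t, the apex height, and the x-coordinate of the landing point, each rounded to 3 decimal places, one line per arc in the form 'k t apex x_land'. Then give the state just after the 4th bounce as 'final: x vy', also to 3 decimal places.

1 4.177 25.377 35.711
2 2.548 7.958 57.492
3 1.427 2.496 69.690
4 0.799 0.783 76.520
final: 76.520 2.194

Arc 1: start y=7.630, vy=18.660 → t=4.177, apex=25.377, x_land=35.711, impact vy=-22.314
  bounce: vy ← 0.56·22.314 = 12.496
Arc 2: start y=0.000, vy=12.496 → t=2.548, apex=7.958, x_land=57.492, impact vy=-12.496
  bounce: vy ← 0.56·12.496 = 6.998
Arc 3: start y=0.000, vy=6.998 → t=1.427, apex=2.496, x_land=69.690, impact vy=-6.998
  bounce: vy ← 0.56·6.998 = 3.919
Arc 4: start y=0.000, vy=3.919 → t=0.799, apex=0.783, x_land=76.520, impact vy=-3.919
  bounce: vy ← 0.56·3.919 = 2.194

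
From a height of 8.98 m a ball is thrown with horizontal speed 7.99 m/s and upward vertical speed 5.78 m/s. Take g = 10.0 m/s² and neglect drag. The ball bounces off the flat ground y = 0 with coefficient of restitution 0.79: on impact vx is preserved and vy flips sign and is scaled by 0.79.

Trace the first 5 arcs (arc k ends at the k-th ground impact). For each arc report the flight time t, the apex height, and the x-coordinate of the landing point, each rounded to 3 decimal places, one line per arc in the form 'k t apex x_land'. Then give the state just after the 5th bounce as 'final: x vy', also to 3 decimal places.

Arc 1: start y=8.980, vy=5.780 → t=2.037, apex=10.650, x_land=16.279, impact vy=-14.595
  bounce: vy ← 0.79·14.595 = 11.530
Arc 2: start y=0.000, vy=11.530 → t=2.306, apex=6.647, x_land=34.704, impact vy=-11.530
  bounce: vy ← 0.79·11.530 = 9.109
Arc 3: start y=0.000, vy=9.109 → t=1.822, apex=4.148, x_land=49.260, impact vy=-9.109
  bounce: vy ← 0.79·9.109 = 7.196
Arc 4: start y=0.000, vy=7.196 → t=1.439, apex=2.589, x_land=60.759, impact vy=-7.196
  bounce: vy ← 0.79·7.196 = 5.685
Arc 5: start y=0.000, vy=5.685 → t=1.137, apex=1.616, x_land=69.843, impact vy=-5.685
  bounce: vy ← 0.79·5.685 = 4.491

1 2.037 10.650 16.279
2 2.306 6.647 34.704
3 1.822 4.148 49.260
4 1.439 2.589 60.759
5 1.137 1.616 69.843
final: 69.843 4.491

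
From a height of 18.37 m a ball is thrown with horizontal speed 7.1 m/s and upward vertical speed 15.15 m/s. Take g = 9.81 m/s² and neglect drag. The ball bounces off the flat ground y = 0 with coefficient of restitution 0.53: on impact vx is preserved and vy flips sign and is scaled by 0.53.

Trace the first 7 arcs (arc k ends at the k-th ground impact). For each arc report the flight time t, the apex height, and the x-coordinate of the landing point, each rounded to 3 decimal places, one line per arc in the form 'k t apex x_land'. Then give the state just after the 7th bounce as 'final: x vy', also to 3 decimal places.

1 4.020 30.068 28.544
2 2.624 8.446 47.178
3 1.391 2.373 57.053
4 0.737 0.666 62.288
5 0.391 0.187 65.062
6 0.207 0.053 66.532
7 0.110 0.015 67.311
final: 67.311 0.285

Arc 1: start y=18.370, vy=15.150 → t=4.020, apex=30.068, x_land=28.544, impact vy=-24.289
  bounce: vy ← 0.53·24.289 = 12.873
Arc 2: start y=0.000, vy=12.873 → t=2.624, apex=8.446, x_land=47.178, impact vy=-12.873
  bounce: vy ← 0.53·12.873 = 6.823
Arc 3: start y=0.000, vy=6.823 → t=1.391, apex=2.373, x_land=57.053, impact vy=-6.823
  bounce: vy ← 0.53·6.823 = 3.616
Arc 4: start y=0.000, vy=3.616 → t=0.737, apex=0.666, x_land=62.288, impact vy=-3.616
  bounce: vy ← 0.53·3.616 = 1.916
Arc 5: start y=0.000, vy=1.916 → t=0.391, apex=0.187, x_land=65.062, impact vy=-1.916
  bounce: vy ← 0.53·1.916 = 1.016
Arc 6: start y=0.000, vy=1.016 → t=0.207, apex=0.053, x_land=66.532, impact vy=-1.016
  bounce: vy ← 0.53·1.016 = 0.538
Arc 7: start y=0.000, vy=0.538 → t=0.110, apex=0.015, x_land=67.311, impact vy=-0.538
  bounce: vy ← 0.53·0.538 = 0.285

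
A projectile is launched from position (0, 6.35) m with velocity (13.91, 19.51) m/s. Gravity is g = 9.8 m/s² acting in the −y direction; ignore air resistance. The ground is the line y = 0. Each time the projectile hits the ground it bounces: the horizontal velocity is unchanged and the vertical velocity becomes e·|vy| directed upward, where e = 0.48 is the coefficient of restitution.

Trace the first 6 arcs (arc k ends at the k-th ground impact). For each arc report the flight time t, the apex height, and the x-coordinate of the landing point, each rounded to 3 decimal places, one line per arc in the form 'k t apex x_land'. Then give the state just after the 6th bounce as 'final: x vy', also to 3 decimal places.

1 4.284 25.770 59.592
2 2.202 5.938 90.216
3 1.057 1.368 104.916
4 0.507 0.315 111.971
5 0.243 0.073 115.358
6 0.117 0.017 116.984
final: 116.984 0.275

Arc 1: start y=6.350, vy=19.510 → t=4.284, apex=25.770, x_land=59.592, impact vy=-22.474
  bounce: vy ← 0.48·22.474 = 10.788
Arc 2: start y=0.000, vy=10.788 → t=2.202, apex=5.938, x_land=90.216, impact vy=-10.788
  bounce: vy ← 0.48·10.788 = 5.178
Arc 3: start y=0.000, vy=5.178 → t=1.057, apex=1.368, x_land=104.916, impact vy=-5.178
  bounce: vy ← 0.48·5.178 = 2.485
Arc 4: start y=0.000, vy=2.485 → t=0.507, apex=0.315, x_land=111.971, impact vy=-2.485
  bounce: vy ← 0.48·2.485 = 1.193
Arc 5: start y=0.000, vy=1.193 → t=0.243, apex=0.073, x_land=115.358, impact vy=-1.193
  bounce: vy ← 0.48·1.193 = 0.573
Arc 6: start y=0.000, vy=0.573 → t=0.117, apex=0.017, x_land=116.984, impact vy=-0.573
  bounce: vy ← 0.48·0.573 = 0.275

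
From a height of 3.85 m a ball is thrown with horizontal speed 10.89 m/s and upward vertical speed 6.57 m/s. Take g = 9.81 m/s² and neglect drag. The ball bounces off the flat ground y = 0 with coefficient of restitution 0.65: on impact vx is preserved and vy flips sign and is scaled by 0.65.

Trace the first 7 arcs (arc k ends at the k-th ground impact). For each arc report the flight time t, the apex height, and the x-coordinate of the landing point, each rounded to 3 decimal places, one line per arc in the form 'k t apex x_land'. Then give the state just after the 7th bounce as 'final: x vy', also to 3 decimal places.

Arc 1: start y=3.850, vy=6.570 → t=1.780, apex=6.050, x_land=19.388, impact vy=-10.895
  bounce: vy ← 0.65·10.895 = 7.082
Arc 2: start y=0.000, vy=7.082 → t=1.444, apex=2.556, x_land=35.111, impact vy=-7.082
  bounce: vy ← 0.65·7.082 = 4.603
Arc 3: start y=0.000, vy=4.603 → t=0.938, apex=1.080, x_land=45.330, impact vy=-4.603
  bounce: vy ← 0.65·4.603 = 2.992
Arc 4: start y=0.000, vy=2.992 → t=0.610, apex=0.456, x_land=51.973, impact vy=-2.992
  bounce: vy ← 0.65·2.992 = 1.945
Arc 5: start y=0.000, vy=1.945 → t=0.397, apex=0.193, x_land=56.291, impact vy=-1.945
  bounce: vy ← 0.65·1.945 = 1.264
Arc 6: start y=0.000, vy=1.264 → t=0.258, apex=0.081, x_land=59.098, impact vy=-1.264
  bounce: vy ← 0.65·1.264 = 0.822
Arc 7: start y=0.000, vy=0.822 → t=0.168, apex=0.034, x_land=60.922, impact vy=-0.822
  bounce: vy ← 0.65·0.822 = 0.534

1 1.780 6.050 19.388
2 1.444 2.556 35.111
3 0.938 1.080 45.330
4 0.610 0.456 51.973
5 0.397 0.193 56.291
6 0.258 0.081 59.098
7 0.168 0.034 60.922
final: 60.922 0.534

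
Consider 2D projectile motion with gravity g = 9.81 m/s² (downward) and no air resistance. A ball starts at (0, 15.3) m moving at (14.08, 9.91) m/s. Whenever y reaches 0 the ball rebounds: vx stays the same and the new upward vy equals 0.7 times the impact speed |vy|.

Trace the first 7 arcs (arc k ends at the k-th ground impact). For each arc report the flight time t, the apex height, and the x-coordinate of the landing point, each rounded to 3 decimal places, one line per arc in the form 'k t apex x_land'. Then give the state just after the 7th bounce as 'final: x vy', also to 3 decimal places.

Arc 1: start y=15.300, vy=9.910 → t=3.045, apex=20.306, x_land=42.871, impact vy=-19.960
  bounce: vy ← 0.7·19.960 = 13.972
Arc 2: start y=0.000, vy=13.972 → t=2.848, apex=9.950, x_land=82.978, impact vy=-13.972
  bounce: vy ← 0.7·13.972 = 9.780
Arc 3: start y=0.000, vy=9.780 → t=1.994, apex=4.875, x_land=111.053, impact vy=-9.780
  bounce: vy ← 0.7·9.780 = 6.846
Arc 4: start y=0.000, vy=6.846 → t=1.396, apex=2.389, x_land=130.705, impact vy=-6.846
  bounce: vy ← 0.7·6.846 = 4.792
Arc 5: start y=0.000, vy=4.792 → t=0.977, apex=1.171, x_land=144.462, impact vy=-4.792
  bounce: vy ← 0.7·4.792 = 3.355
Arc 6: start y=0.000, vy=3.355 → t=0.684, apex=0.574, x_land=154.091, impact vy=-3.355
  bounce: vy ← 0.7·3.355 = 2.348
Arc 7: start y=0.000, vy=2.348 → t=0.479, apex=0.281, x_land=160.832, impact vy=-2.348
  bounce: vy ← 0.7·2.348 = 1.644

1 3.045 20.306 42.871
2 2.848 9.950 82.978
3 1.994 4.875 111.053
4 1.396 2.389 130.705
5 0.977 1.171 144.462
6 0.684 0.574 154.091
7 0.479 0.281 160.832
final: 160.832 1.644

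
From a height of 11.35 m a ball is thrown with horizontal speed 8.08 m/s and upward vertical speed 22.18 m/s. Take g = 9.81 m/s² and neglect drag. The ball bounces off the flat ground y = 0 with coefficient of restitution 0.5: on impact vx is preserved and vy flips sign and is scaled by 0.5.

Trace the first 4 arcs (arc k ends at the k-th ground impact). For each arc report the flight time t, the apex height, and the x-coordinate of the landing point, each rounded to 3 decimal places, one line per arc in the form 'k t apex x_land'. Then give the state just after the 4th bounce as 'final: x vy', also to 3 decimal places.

Arc 1: start y=11.350, vy=22.180 → t=4.986, apex=36.424, x_land=40.287, impact vy=-26.733
  bounce: vy ← 0.5·26.733 = 13.366
Arc 2: start y=0.000, vy=13.366 → t=2.725, apex=9.106, x_land=62.305, impact vy=-13.366
  bounce: vy ← 0.5·13.366 = 6.683
Arc 3: start y=0.000, vy=6.683 → t=1.363, apex=2.277, x_land=73.315, impact vy=-6.683
  bounce: vy ← 0.5·6.683 = 3.342
Arc 4: start y=0.000, vy=3.342 → t=0.681, apex=0.569, x_land=78.819, impact vy=-3.342
  bounce: vy ← 0.5·3.342 = 1.671

1 4.986 36.424 40.287
2 2.725 9.106 62.305
3 1.363 2.277 73.315
4 0.681 0.569 78.819
final: 78.819 1.671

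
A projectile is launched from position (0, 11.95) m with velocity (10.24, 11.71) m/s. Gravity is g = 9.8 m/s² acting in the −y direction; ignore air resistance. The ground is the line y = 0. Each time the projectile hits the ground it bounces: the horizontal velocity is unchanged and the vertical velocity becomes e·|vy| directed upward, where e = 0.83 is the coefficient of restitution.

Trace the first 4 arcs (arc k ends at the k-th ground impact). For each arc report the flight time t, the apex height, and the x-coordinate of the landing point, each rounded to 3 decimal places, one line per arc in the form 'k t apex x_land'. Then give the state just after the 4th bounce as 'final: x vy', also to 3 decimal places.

1 3.161 18.946 32.371
2 3.264 13.052 65.796
3 2.709 8.992 93.539
4 2.249 6.194 116.565
final: 116.565 9.145

Arc 1: start y=11.950, vy=11.710 → t=3.161, apex=18.946, x_land=32.371, impact vy=-19.270
  bounce: vy ← 0.83·19.270 = 15.994
Arc 2: start y=0.000, vy=15.994 → t=3.264, apex=13.052, x_land=65.796, impact vy=-15.994
  bounce: vy ← 0.83·15.994 = 13.275
Arc 3: start y=0.000, vy=13.275 → t=2.709, apex=8.992, x_land=93.539, impact vy=-13.275
  bounce: vy ← 0.83·13.275 = 11.019
Arc 4: start y=0.000, vy=11.019 → t=2.249, apex=6.194, x_land=116.565, impact vy=-11.019
  bounce: vy ← 0.83·11.019 = 9.145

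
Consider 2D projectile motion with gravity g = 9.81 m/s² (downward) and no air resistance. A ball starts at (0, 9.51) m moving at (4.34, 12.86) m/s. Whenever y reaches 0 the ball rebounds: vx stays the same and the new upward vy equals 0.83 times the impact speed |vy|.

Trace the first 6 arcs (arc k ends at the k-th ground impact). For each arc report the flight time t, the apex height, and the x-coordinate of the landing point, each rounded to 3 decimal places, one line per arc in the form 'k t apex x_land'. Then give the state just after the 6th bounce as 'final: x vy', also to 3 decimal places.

Arc 1: start y=9.510, vy=12.860 → t=3.223, apex=17.939, x_land=13.989, impact vy=-18.761
  bounce: vy ← 0.83·18.761 = 15.571
Arc 2: start y=0.000, vy=15.571 → t=3.175, apex=12.358, x_land=27.767, impact vy=-15.571
  bounce: vy ← 0.83·15.571 = 12.924
Arc 3: start y=0.000, vy=12.924 → t=2.635, apex=8.514, x_land=39.203, impact vy=-12.924
  bounce: vy ← 0.83·12.924 = 10.727
Arc 4: start y=0.000, vy=10.727 → t=2.187, apex=5.865, x_land=48.694, impact vy=-10.727
  bounce: vy ← 0.83·10.727 = 8.904
Arc 5: start y=0.000, vy=8.904 → t=1.815, apex=4.040, x_land=56.572, impact vy=-8.904
  bounce: vy ← 0.83·8.904 = 7.390
Arc 6: start y=0.000, vy=7.390 → t=1.507, apex=2.783, x_land=63.111, impact vy=-7.390
  bounce: vy ← 0.83·7.390 = 6.134

1 3.223 17.939 13.989
2 3.175 12.358 27.767
3 2.635 8.514 39.203
4 2.187 5.865 48.694
5 1.815 4.040 56.572
6 1.507 2.783 63.111
final: 63.111 6.134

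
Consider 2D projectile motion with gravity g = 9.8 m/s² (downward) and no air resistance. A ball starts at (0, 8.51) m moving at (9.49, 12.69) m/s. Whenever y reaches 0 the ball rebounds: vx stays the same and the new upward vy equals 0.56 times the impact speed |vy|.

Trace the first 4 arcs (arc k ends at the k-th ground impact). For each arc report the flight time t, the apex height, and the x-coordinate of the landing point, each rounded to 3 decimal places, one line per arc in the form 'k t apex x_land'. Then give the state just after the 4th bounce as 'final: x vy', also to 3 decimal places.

Arc 1: start y=8.510, vy=12.690 → t=3.142, apex=16.726, x_land=29.822, impact vy=-18.106
  bounce: vy ← 0.56·18.106 = 10.139
Arc 2: start y=0.000, vy=10.139 → t=2.069, apex=5.245, x_land=49.459, impact vy=-10.139
  bounce: vy ← 0.56·10.139 = 5.678
Arc 3: start y=0.000, vy=5.678 → t=1.159, apex=1.645, x_land=60.456, impact vy=-5.678
  bounce: vy ← 0.56·5.678 = 3.180
Arc 4: start y=0.000, vy=3.180 → t=0.649, apex=0.516, x_land=66.615, impact vy=-3.180
  bounce: vy ← 0.56·3.180 = 1.781

1 3.142 16.726 29.822
2 2.069 5.245 49.459
3 1.159 1.645 60.456
4 0.649 0.516 66.615
final: 66.615 1.781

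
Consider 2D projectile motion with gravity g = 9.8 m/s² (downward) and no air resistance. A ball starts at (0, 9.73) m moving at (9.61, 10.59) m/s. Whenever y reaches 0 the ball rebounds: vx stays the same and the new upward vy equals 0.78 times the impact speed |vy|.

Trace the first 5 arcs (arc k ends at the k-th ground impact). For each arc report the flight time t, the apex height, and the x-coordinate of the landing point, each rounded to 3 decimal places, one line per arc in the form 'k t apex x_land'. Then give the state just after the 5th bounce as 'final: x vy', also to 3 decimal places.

Arc 1: start y=9.730, vy=10.590 → t=2.856, apex=15.452, x_land=27.450, impact vy=-17.403
  bounce: vy ← 0.78·17.403 = 13.574
Arc 2: start y=0.000, vy=13.574 → t=2.770, apex=9.401, x_land=54.072, impact vy=-13.574
  bounce: vy ← 0.78·13.574 = 10.588
Arc 3: start y=0.000, vy=10.588 → t=2.161, apex=5.720, x_land=74.837, impact vy=-10.588
  bounce: vy ← 0.78·10.588 = 8.259
Arc 4: start y=0.000, vy=8.259 → t=1.685, apex=3.480, x_land=91.034, impact vy=-8.259
  bounce: vy ← 0.78·8.259 = 6.442
Arc 5: start y=0.000, vy=6.442 → t=1.315, apex=2.117, x_land=103.667, impact vy=-6.442
  bounce: vy ← 0.78·6.442 = 5.024

1 2.856 15.452 27.450
2 2.770 9.401 54.072
3 2.161 5.720 74.837
4 1.685 3.480 91.034
5 1.315 2.117 103.667
final: 103.667 5.024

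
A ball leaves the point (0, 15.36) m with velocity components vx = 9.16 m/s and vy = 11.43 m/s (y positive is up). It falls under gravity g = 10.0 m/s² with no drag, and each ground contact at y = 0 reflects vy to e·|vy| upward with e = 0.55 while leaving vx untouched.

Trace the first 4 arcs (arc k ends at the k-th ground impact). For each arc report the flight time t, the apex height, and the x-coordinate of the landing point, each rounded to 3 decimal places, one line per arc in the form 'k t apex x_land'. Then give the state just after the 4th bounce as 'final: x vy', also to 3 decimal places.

1 3.235 21.892 29.637
2 2.302 6.622 50.721
3 1.266 2.003 62.317
4 0.696 0.606 68.695
final: 68.695 1.915

Arc 1: start y=15.360, vy=11.430 → t=3.235, apex=21.892, x_land=29.637, impact vy=-20.925
  bounce: vy ← 0.55·20.925 = 11.509
Arc 2: start y=0.000, vy=11.509 → t=2.302, apex=6.622, x_land=50.721, impact vy=-11.509
  bounce: vy ← 0.55·11.509 = 6.330
Arc 3: start y=0.000, vy=6.330 → t=1.266, apex=2.003, x_land=62.317, impact vy=-6.330
  bounce: vy ← 0.55·6.330 = 3.481
Arc 4: start y=0.000, vy=3.481 → t=0.696, apex=0.606, x_land=68.695, impact vy=-3.481
  bounce: vy ← 0.55·3.481 = 1.915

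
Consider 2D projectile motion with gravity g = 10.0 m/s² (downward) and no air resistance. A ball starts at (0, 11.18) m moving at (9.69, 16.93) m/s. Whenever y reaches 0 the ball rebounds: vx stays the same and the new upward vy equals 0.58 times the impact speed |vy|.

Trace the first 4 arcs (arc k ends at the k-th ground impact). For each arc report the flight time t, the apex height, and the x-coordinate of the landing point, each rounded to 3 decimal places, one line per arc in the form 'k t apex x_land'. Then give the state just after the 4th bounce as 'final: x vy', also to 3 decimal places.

Arc 1: start y=11.180, vy=16.930 → t=3.952, apex=25.511, x_land=38.293, impact vy=-22.588
  bounce: vy ← 0.58·22.588 = 13.101
Arc 2: start y=0.000, vy=13.101 → t=2.620, apex=8.582, x_land=63.683, impact vy=-13.101
  bounce: vy ← 0.58·13.101 = 7.599
Arc 3: start y=0.000, vy=7.599 → t=1.520, apex=2.887, x_land=78.409, impact vy=-7.599
  bounce: vy ← 0.58·7.599 = 4.407
Arc 4: start y=0.000, vy=4.407 → t=0.881, apex=0.971, x_land=86.950, impact vy=-4.407
  bounce: vy ← 0.58·4.407 = 2.556

1 3.952 25.511 38.293
2 2.620 8.582 63.683
3 1.520 2.887 78.409
4 0.881 0.971 86.950
final: 86.950 2.556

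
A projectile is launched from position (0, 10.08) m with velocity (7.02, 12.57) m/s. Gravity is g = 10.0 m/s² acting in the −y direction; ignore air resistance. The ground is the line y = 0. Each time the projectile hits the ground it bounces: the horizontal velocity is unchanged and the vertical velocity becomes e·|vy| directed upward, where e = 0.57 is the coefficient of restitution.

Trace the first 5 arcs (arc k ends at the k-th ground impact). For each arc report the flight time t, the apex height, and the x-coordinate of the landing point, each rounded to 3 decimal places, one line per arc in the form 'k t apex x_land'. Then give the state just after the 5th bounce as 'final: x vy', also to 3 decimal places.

1 3.153 17.980 22.136
2 2.162 5.842 37.312
3 1.232 1.898 45.963
4 0.702 0.617 50.893
5 0.400 0.200 53.704
final: 53.704 1.141

Arc 1: start y=10.080, vy=12.570 → t=3.153, apex=17.980, x_land=22.136, impact vy=-18.963
  bounce: vy ← 0.57·18.963 = 10.809
Arc 2: start y=0.000, vy=10.809 → t=2.162, apex=5.842, x_land=37.312, impact vy=-10.809
  bounce: vy ← 0.57·10.809 = 6.161
Arc 3: start y=0.000, vy=6.161 → t=1.232, apex=1.898, x_land=45.963, impact vy=-6.161
  bounce: vy ← 0.57·6.161 = 3.512
Arc 4: start y=0.000, vy=3.512 → t=0.702, apex=0.617, x_land=50.893, impact vy=-3.512
  bounce: vy ← 0.57·3.512 = 2.002
Arc 5: start y=0.000, vy=2.002 → t=0.400, apex=0.200, x_land=53.704, impact vy=-2.002
  bounce: vy ← 0.57·2.002 = 1.141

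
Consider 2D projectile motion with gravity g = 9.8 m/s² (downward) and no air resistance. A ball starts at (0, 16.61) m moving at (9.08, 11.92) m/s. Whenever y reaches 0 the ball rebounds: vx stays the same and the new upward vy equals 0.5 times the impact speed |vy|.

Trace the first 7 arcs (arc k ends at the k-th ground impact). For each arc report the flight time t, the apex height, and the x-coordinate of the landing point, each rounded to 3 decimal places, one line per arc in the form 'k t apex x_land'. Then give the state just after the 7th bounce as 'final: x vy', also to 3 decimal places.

Arc 1: start y=16.610, vy=11.920 → t=3.423, apex=23.859, x_land=31.081, impact vy=-21.625
  bounce: vy ← 0.5·21.625 = 10.813
Arc 2: start y=0.000, vy=10.813 → t=2.207, apex=5.965, x_land=51.117, impact vy=-10.813
  bounce: vy ← 0.5·10.813 = 5.406
Arc 3: start y=0.000, vy=5.406 → t=1.103, apex=1.491, x_land=61.135, impact vy=-5.406
  bounce: vy ← 0.5·5.406 = 2.703
Arc 4: start y=0.000, vy=2.703 → t=0.552, apex=0.373, x_land=66.144, impact vy=-2.703
  bounce: vy ← 0.5·2.703 = 1.352
Arc 5: start y=0.000, vy=1.352 → t=0.276, apex=0.093, x_land=68.648, impact vy=-1.352
  bounce: vy ← 0.5·1.352 = 0.676
Arc 6: start y=0.000, vy=0.676 → t=0.138, apex=0.023, x_land=69.901, impact vy=-0.676
  bounce: vy ← 0.5·0.676 = 0.338
Arc 7: start y=0.000, vy=0.338 → t=0.069, apex=0.006, x_land=70.527, impact vy=-0.338
  bounce: vy ← 0.5·0.338 = 0.169

1 3.423 23.859 31.081
2 2.207 5.965 51.117
3 1.103 1.491 61.135
4 0.552 0.373 66.144
5 0.276 0.093 68.648
6 0.138 0.023 69.901
7 0.069 0.006 70.527
final: 70.527 0.169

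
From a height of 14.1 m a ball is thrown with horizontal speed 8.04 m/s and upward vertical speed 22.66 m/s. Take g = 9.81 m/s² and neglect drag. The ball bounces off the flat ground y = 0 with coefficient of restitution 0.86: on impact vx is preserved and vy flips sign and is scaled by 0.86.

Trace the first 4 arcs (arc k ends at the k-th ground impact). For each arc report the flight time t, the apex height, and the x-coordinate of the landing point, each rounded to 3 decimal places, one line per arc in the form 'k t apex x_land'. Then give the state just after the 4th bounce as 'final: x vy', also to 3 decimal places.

Arc 1: start y=14.100, vy=22.660 → t=5.175, apex=40.271, x_land=41.609, impact vy=-28.109
  bounce: vy ← 0.86·28.109 = 24.174
Arc 2: start y=0.000, vy=24.174 → t=4.928, apex=29.784, x_land=81.233, impact vy=-24.174
  bounce: vy ← 0.86·24.174 = 20.789
Arc 3: start y=0.000, vy=20.789 → t=4.238, apex=22.029, x_land=115.310, impact vy=-20.789
  bounce: vy ← 0.86·20.789 = 17.879
Arc 4: start y=0.000, vy=17.879 → t=3.645, apex=16.292, x_land=144.616, impact vy=-17.879
  bounce: vy ← 0.86·17.879 = 15.376

1 5.175 40.271 41.609
2 4.928 29.784 81.233
3 4.238 22.029 115.310
4 3.645 16.292 144.616
final: 144.616 15.376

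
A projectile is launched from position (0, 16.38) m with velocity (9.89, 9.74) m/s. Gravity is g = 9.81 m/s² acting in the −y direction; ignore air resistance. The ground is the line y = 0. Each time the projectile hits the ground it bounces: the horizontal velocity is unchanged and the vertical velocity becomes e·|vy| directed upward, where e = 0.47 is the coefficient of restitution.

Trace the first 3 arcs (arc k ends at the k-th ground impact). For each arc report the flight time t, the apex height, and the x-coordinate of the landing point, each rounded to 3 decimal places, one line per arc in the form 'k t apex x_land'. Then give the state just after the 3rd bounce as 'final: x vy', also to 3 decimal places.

1 3.073 21.215 30.388
2 1.955 4.686 49.722
3 0.919 1.035 58.809
final: 58.809 2.118

Arc 1: start y=16.380, vy=9.740 → t=3.073, apex=21.215, x_land=30.388, impact vy=-20.402
  bounce: vy ← 0.47·20.402 = 9.589
Arc 2: start y=0.000, vy=9.589 → t=1.955, apex=4.686, x_land=49.722, impact vy=-9.589
  bounce: vy ← 0.47·9.589 = 4.507
Arc 3: start y=0.000, vy=4.507 → t=0.919, apex=1.035, x_land=58.809, impact vy=-4.507
  bounce: vy ← 0.47·4.507 = 2.118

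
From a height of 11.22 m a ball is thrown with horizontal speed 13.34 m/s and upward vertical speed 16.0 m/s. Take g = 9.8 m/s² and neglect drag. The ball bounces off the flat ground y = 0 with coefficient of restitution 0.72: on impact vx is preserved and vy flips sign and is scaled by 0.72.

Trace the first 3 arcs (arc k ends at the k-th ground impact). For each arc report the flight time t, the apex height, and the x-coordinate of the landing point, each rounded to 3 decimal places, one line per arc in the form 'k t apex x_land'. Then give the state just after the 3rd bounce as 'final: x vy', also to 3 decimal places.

1 3.859 24.281 51.475
2 3.206 12.587 94.237
3 2.308 6.525 125.025
final: 125.025 8.143

Arc 1: start y=11.220, vy=16.000 → t=3.859, apex=24.281, x_land=51.475, impact vy=-21.815
  bounce: vy ← 0.72·21.815 = 15.707
Arc 2: start y=0.000, vy=15.707 → t=3.206, apex=12.587, x_land=94.237, impact vy=-15.707
  bounce: vy ← 0.72·15.707 = 11.309
Arc 3: start y=0.000, vy=11.309 → t=2.308, apex=6.525, x_land=125.025, impact vy=-11.309
  bounce: vy ← 0.72·11.309 = 8.143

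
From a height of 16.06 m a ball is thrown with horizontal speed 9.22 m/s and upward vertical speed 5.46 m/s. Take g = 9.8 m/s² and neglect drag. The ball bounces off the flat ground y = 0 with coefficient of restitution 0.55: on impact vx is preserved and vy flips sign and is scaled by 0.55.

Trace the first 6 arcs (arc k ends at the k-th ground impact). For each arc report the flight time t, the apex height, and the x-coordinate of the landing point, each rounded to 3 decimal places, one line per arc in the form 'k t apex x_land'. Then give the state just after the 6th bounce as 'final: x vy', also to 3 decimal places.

1 2.451 17.581 22.601
2 2.084 5.318 41.812
3 1.146 1.609 52.378
4 0.630 0.487 58.189
5 0.347 0.147 61.386
6 0.191 0.045 63.144
final: 63.144 0.514

Arc 1: start y=16.060, vy=5.460 → t=2.451, apex=17.581, x_land=22.601, impact vy=-18.563
  bounce: vy ← 0.55·18.563 = 10.210
Arc 2: start y=0.000, vy=10.210 → t=2.084, apex=5.318, x_land=41.812, impact vy=-10.210
  bounce: vy ← 0.55·10.210 = 5.615
Arc 3: start y=0.000, vy=5.615 → t=1.146, apex=1.609, x_land=52.378, impact vy=-5.615
  bounce: vy ← 0.55·5.615 = 3.088
Arc 4: start y=0.000, vy=3.088 → t=0.630, apex=0.487, x_land=58.189, impact vy=-3.088
  bounce: vy ← 0.55·3.088 = 1.699
Arc 5: start y=0.000, vy=1.699 → t=0.347, apex=0.147, x_land=61.386, impact vy=-1.699
  bounce: vy ← 0.55·1.699 = 0.934
Arc 6: start y=0.000, vy=0.934 → t=0.191, apex=0.045, x_land=63.144, impact vy=-0.934
  bounce: vy ← 0.55·0.934 = 0.514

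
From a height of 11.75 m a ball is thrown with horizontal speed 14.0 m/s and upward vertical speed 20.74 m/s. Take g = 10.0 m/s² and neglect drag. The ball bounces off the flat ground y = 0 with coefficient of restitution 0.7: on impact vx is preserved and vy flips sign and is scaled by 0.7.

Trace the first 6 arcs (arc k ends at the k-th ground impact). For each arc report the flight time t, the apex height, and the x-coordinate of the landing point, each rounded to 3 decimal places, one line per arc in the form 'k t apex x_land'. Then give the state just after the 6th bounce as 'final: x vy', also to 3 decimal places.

Arc 1: start y=11.750, vy=20.740 → t=4.653, apex=33.257, x_land=65.143, impact vy=-25.790
  bounce: vy ← 0.7·25.790 = 18.053
Arc 2: start y=0.000, vy=18.053 → t=3.611, apex=16.296, x_land=115.692, impact vy=-18.053
  bounce: vy ← 0.7·18.053 = 12.637
Arc 3: start y=0.000, vy=12.637 → t=2.527, apex=7.985, x_land=151.076, impact vy=-12.637
  bounce: vy ← 0.7·12.637 = 8.846
Arc 4: start y=0.000, vy=8.846 → t=1.769, apex=3.913, x_land=175.846, impact vy=-8.846
  bounce: vy ← 0.7·8.846 = 6.192
Arc 5: start y=0.000, vy=6.192 → t=1.238, apex=1.917, x_land=193.184, impact vy=-6.192
  bounce: vy ← 0.7·6.192 = 4.335
Arc 6: start y=0.000, vy=4.335 → t=0.867, apex=0.939, x_land=205.321, impact vy=-4.335
  bounce: vy ← 0.7·4.335 = 3.034

1 4.653 33.257 65.143
2 3.611 16.296 115.692
3 2.527 7.985 151.076
4 1.769 3.913 175.846
5 1.238 1.917 193.184
6 0.867 0.939 205.321
final: 205.321 3.034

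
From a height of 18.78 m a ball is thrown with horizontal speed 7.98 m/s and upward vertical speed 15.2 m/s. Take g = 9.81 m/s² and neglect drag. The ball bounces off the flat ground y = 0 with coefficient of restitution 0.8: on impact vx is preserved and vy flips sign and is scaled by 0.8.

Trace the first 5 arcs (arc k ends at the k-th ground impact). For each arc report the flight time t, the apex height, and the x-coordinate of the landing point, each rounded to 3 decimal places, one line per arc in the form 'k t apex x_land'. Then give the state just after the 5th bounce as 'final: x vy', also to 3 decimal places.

1 4.045 30.556 32.282
2 3.993 19.556 64.149
3 3.195 12.516 89.644
4 2.556 8.010 110.039
5 2.045 5.126 126.355
final: 126.355 8.023

Arc 1: start y=18.780, vy=15.200 → t=4.045, apex=30.556, x_land=32.282, impact vy=-24.485
  bounce: vy ← 0.8·24.485 = 19.588
Arc 2: start y=0.000, vy=19.588 → t=3.993, apex=19.556, x_land=64.149, impact vy=-19.588
  bounce: vy ← 0.8·19.588 = 15.670
Arc 3: start y=0.000, vy=15.670 → t=3.195, apex=12.516, x_land=89.644, impact vy=-15.670
  bounce: vy ← 0.8·15.670 = 12.536
Arc 4: start y=0.000, vy=12.536 → t=2.556, apex=8.010, x_land=110.039, impact vy=-12.536
  bounce: vy ← 0.8·12.536 = 10.029
Arc 5: start y=0.000, vy=10.029 → t=2.045, apex=5.126, x_land=126.355, impact vy=-10.029
  bounce: vy ← 0.8·10.029 = 8.023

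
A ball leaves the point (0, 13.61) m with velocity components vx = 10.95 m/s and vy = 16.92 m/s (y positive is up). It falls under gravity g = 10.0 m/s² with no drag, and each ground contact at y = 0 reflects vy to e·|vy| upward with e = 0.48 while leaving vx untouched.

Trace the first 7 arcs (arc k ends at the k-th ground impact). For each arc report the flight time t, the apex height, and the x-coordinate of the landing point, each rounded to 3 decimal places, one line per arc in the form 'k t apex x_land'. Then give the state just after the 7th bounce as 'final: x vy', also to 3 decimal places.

1 4.055 27.924 44.405
2 2.269 6.434 69.247
3 1.089 1.482 81.171
4 0.523 0.342 86.895
5 0.251 0.079 89.642
6 0.120 0.018 90.961
7 0.058 0.004 91.594
final: 91.594 0.139

Arc 1: start y=13.610, vy=16.920 → t=4.055, apex=27.924, x_land=44.405, impact vy=-23.632
  bounce: vy ← 0.48·23.632 = 11.344
Arc 2: start y=0.000, vy=11.344 → t=2.269, apex=6.434, x_land=69.247, impact vy=-11.344
  bounce: vy ← 0.48·11.344 = 5.445
Arc 3: start y=0.000, vy=5.445 → t=1.089, apex=1.482, x_land=81.171, impact vy=-5.445
  bounce: vy ← 0.48·5.445 = 2.614
Arc 4: start y=0.000, vy=2.614 → t=0.523, apex=0.342, x_land=86.895, impact vy=-2.614
  bounce: vy ← 0.48·2.614 = 1.255
Arc 5: start y=0.000, vy=1.255 → t=0.251, apex=0.079, x_land=89.642, impact vy=-1.255
  bounce: vy ← 0.48·1.255 = 0.602
Arc 6: start y=0.000, vy=0.602 → t=0.120, apex=0.018, x_land=90.961, impact vy=-0.602
  bounce: vy ← 0.48·0.602 = 0.289
Arc 7: start y=0.000, vy=0.289 → t=0.058, apex=0.004, x_land=91.594, impact vy=-0.289
  bounce: vy ← 0.48·0.289 = 0.139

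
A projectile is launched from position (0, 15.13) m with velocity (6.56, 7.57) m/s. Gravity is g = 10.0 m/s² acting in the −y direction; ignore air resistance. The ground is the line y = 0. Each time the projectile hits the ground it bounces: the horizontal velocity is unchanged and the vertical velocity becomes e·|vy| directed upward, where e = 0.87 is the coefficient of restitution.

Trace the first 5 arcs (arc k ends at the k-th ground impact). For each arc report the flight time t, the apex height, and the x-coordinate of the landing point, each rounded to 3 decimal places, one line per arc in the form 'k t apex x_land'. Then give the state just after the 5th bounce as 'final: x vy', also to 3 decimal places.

Arc 1: start y=15.130, vy=7.570 → t=2.654, apex=17.995, x_land=17.411, impact vy=-18.971
  bounce: vy ← 0.87·18.971 = 16.505
Arc 2: start y=0.000, vy=16.505 → t=3.301, apex=13.621, x_land=39.065, impact vy=-16.505
  bounce: vy ← 0.87·16.505 = 14.359
Arc 3: start y=0.000, vy=14.359 → t=2.872, apex=10.309, x_land=57.905, impact vy=-14.359
  bounce: vy ← 0.87·14.359 = 12.493
Arc 4: start y=0.000, vy=12.493 → t=2.499, apex=7.803, x_land=74.295, impact vy=-12.493
  bounce: vy ← 0.87·12.493 = 10.869
Arc 5: start y=0.000, vy=10.869 → t=2.174, apex=5.906, x_land=88.555, impact vy=-10.869
  bounce: vy ← 0.87·10.869 = 9.456

1 2.654 17.995 17.411
2 3.301 13.621 39.065
3 2.872 10.309 57.905
4 2.499 7.803 74.295
5 2.174 5.906 88.555
final: 88.555 9.456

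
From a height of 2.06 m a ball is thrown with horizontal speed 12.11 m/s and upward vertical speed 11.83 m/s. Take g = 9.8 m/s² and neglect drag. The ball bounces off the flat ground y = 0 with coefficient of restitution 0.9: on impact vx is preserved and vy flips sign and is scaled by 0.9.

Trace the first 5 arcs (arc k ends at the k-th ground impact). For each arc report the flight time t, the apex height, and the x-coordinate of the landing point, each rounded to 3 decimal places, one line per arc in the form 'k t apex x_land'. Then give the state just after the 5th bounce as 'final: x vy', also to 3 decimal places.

1 2.577 9.200 31.212
2 2.466 7.452 61.081
3 2.220 6.036 87.963
4 1.998 4.889 112.157
5 1.798 3.960 133.931
final: 133.931 7.929

Arc 1: start y=2.060, vy=11.830 → t=2.577, apex=9.200, x_land=31.212, impact vy=-13.429
  bounce: vy ← 0.9·13.429 = 12.086
Arc 2: start y=0.000, vy=12.086 → t=2.466, apex=7.452, x_land=61.081, impact vy=-12.086
  bounce: vy ← 0.9·12.086 = 10.877
Arc 3: start y=0.000, vy=10.877 → t=2.220, apex=6.036, x_land=87.963, impact vy=-10.877
  bounce: vy ← 0.9·10.877 = 9.789
Arc 4: start y=0.000, vy=9.789 → t=1.998, apex=4.889, x_land=112.157, impact vy=-9.789
  bounce: vy ← 0.9·9.789 = 8.810
Arc 5: start y=0.000, vy=8.810 → t=1.798, apex=3.960, x_land=133.931, impact vy=-8.810
  bounce: vy ← 0.9·8.810 = 7.929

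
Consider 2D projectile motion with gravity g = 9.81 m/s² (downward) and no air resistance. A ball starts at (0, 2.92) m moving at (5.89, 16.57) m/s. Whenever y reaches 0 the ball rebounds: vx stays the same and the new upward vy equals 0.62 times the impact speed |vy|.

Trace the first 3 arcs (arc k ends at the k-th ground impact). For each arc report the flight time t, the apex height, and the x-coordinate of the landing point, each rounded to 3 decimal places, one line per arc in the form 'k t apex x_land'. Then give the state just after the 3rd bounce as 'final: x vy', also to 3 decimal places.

1 3.546 16.914 20.886
2 2.303 6.502 34.449
3 1.428 2.499 42.858
final: 42.858 4.342

Arc 1: start y=2.920, vy=16.570 → t=3.546, apex=16.914, x_land=20.886, impact vy=-18.217
  bounce: vy ← 0.62·18.217 = 11.294
Arc 2: start y=0.000, vy=11.294 → t=2.303, apex=6.502, x_land=34.449, impact vy=-11.294
  bounce: vy ← 0.62·11.294 = 7.003
Arc 3: start y=0.000, vy=7.003 → t=1.428, apex=2.499, x_land=42.858, impact vy=-7.003
  bounce: vy ← 0.62·7.003 = 4.342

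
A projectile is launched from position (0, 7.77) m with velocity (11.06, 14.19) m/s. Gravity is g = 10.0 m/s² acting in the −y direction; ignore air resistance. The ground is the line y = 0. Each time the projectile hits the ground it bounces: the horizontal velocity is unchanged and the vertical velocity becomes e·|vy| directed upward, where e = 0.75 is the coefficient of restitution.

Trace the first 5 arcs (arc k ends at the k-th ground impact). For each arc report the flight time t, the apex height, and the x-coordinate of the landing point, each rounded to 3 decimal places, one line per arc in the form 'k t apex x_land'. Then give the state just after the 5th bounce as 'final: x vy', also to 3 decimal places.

1 3.308 17.838 36.584
2 2.833 10.034 67.919
3 2.125 5.644 91.421
4 1.594 3.175 109.047
5 1.195 1.786 122.266
final: 122.266 4.482

Arc 1: start y=7.770, vy=14.190 → t=3.308, apex=17.838, x_land=36.584, impact vy=-18.888
  bounce: vy ← 0.75·18.888 = 14.166
Arc 2: start y=0.000, vy=14.166 → t=2.833, apex=10.034, x_land=67.919, impact vy=-14.166
  bounce: vy ← 0.75·14.166 = 10.624
Arc 3: start y=0.000, vy=10.624 → t=2.125, apex=5.644, x_land=91.421, impact vy=-10.624
  bounce: vy ← 0.75·10.624 = 7.968
Arc 4: start y=0.000, vy=7.968 → t=1.594, apex=3.175, x_land=109.047, impact vy=-7.968
  bounce: vy ← 0.75·7.968 = 5.976
Arc 5: start y=0.000, vy=5.976 → t=1.195, apex=1.786, x_land=122.266, impact vy=-5.976
  bounce: vy ← 0.75·5.976 = 4.482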